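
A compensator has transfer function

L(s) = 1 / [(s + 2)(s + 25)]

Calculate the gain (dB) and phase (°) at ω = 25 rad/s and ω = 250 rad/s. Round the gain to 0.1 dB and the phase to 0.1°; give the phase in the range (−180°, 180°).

ω = 25: -59.0 dB, -130.4°; ω = 250: -96.0 dB, -173.8°

At s = jω = j25:
pole (s+2): 2 + j25 → |·| = √(2²+25²) = √629 ≈ 25.08, ∠ = arctan(25/2) ≈ 85.43°
pole (s+25): 25 + j25 → |·| = √(25²+25²) = √1250 ≈ 35.355, ∠ = arctan(25/25) ≈ 45.00°
|L| = 1 / 886.7 ≈ 0.0011278
Gain = 20 log₁₀(0.0011278) ≈ -58.96 dB
∠L = 0.00° − 130.43° = -130.43°

At s = jω = j250:
pole (s+2): 2 + j250 → |·| = √(2²+250²) = √62504 ≈ 250.01, ∠ = arctan(250/2) ≈ 89.54°
pole (s+25): 25 + j250 → |·| = √(25²+250²) = √63125 ≈ 251.25, ∠ = arctan(250/25) ≈ 84.29°
|L| = 1 / 62815 ≈ 1.592e-05
Gain = 20 log₁₀(1.592e-05) ≈ -95.96 dB
∠L = 0.00° − 173.83° = -173.83°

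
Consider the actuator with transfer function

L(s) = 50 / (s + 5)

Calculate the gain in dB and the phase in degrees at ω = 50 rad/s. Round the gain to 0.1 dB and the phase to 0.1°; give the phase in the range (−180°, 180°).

Substitute s = j50:
Numerator: 50 = 50 + j0
Denominator: (j50) + 5 = 5 + j50
|N| = √(50² + 0²) ≈ 50, ∠N ≈ 0.00°
|D| = √(5² + 50²) ≈ 50.249, ∠D ≈ 84.29°
|L| = 50 / 50.249 ≈ 0.99504
Gain = 20 log₁₀(0.99504) ≈ -0.04 dB
∠L = 0.00° − 84.29° = -84.29°

-0.0 dB, -84.3°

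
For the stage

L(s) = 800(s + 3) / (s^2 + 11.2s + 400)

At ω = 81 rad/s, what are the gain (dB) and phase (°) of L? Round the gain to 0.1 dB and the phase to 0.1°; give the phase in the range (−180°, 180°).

At s = jω = j81:
zero (s+3): 3 + j81 → |·| = √(3²+81²) = √6570 ≈ 81.056, ∠ = arctan(81/3) ≈ 87.88°
quadratic: (j81)² + 11.2·j81 + 400 = -6161 + j907.2 → |·| ≈ 6227.4, ∠ ≈ 171.62°
|L| = 800 · 81.056 / 6227.4 ≈ 10.413
Gain = 20 log₁₀(10.413) ≈ 20.35 dB
∠L = 87.88° − 171.62° = -83.74°

20.4 dB, -83.7°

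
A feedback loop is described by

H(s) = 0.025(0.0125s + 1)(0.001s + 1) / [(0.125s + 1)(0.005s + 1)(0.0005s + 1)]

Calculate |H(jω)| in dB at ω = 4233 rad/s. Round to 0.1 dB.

-73.2 dB

At ω = 4233 rad/s:
zero (1 + j4233·0.0125) = 1 + j52.9125 → |·| ≈ 52.922, ∠ ≈ 88.92°
zero (1 + j4233·0.001) = 1 + j4.233 → |·| ≈ 4.3495, ∠ ≈ 76.71°
pole (1 + j4233·0.125) = 1 + j529.125 → |·| ≈ 529.13, ∠ ≈ 89.89°
pole (1 + j4233·0.005) = 1 + j21.165 → |·| ≈ 21.189, ∠ ≈ 87.29°
pole (1 + j4233·0.0005) = 1 + j2.1165 → |·| ≈ 2.3408, ∠ ≈ 64.71°
|H| = 0.025 · 52.922 · 4.3495 / (529.13 · 21.189 · 2.3408) ≈ 0.00021927
Gain = 20 log₁₀(0.00021927) ≈ -73.18 dB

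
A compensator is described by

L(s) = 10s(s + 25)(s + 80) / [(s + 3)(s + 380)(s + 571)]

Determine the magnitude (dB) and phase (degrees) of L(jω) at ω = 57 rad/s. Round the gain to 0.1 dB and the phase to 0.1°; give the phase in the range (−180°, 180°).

-11.2 dB, 90.6°

At s = jω = j57:
zero (s+25): 25 + j57 → |·| = √(25²+57²) = √3874 ≈ 62.241, ∠ = arctan(57/25) ≈ 66.32°
zero (s+80): 80 + j57 → |·| = √(80²+57²) = √9649 ≈ 98.229, ∠ = arctan(57/80) ≈ 35.47°
zero at origin: s = j57 → |·| = 57, ∠ = 90.00°
pole (s+3): 3 + j57 → |·| = √(3²+57²) = √3258 ≈ 57.079, ∠ = arctan(57/3) ≈ 86.99°
pole (s+380): 380 + j57 → |·| = √(380²+57²) = √147649 ≈ 384.25, ∠ = arctan(57/380) ≈ 8.53°
pole (s+571): 571 + j57 → |·| = √(571²+57²) = √329290 ≈ 573.84, ∠ = arctan(57/571) ≈ 5.70°
|L| = 10 · 3.4849e+05 / 1.2586e+07 ≈ 0.27689
Gain = 20 log₁₀(0.27689) ≈ -11.15 dB
∠L = 191.79° − 101.22° = 90.57°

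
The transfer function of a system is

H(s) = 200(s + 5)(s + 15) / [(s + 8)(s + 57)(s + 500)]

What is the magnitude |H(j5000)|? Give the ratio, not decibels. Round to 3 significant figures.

0.0398

At s = jω = j5000:
zero (s+5): 5 + j5000 → |·| = √(5²+5000²) = √25000025 ≈ 5000, ∠ = arctan(5000/5) ≈ 89.94°
zero (s+15): 15 + j5000 → |·| = √(15²+5000²) = √25000225 ≈ 5000, ∠ = arctan(5000/15) ≈ 89.83°
pole (s+8): 8 + j5000 → |·| = √(8²+5000²) = √25000064 ≈ 5000, ∠ = arctan(5000/8) ≈ 89.91°
pole (s+57): 57 + j5000 → |·| = √(57²+5000²) = √25003249 ≈ 5000.3, ∠ = arctan(5000/57) ≈ 89.35°
pole (s+500): 500 + j5000 → |·| = √(500²+5000²) = √25250000 ≈ 5024.9, ∠ = arctan(5000/500) ≈ 84.29°
|H| = 200 · 2.5e+07 / 1.2563e+11 ≈ 0.039799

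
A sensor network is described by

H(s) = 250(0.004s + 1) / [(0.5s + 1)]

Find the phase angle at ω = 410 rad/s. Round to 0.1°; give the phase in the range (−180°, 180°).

-31.1°

At ω = 410 rad/s:
zero (1 + j410·0.004) = 1 + j1.64 → |·| ≈ 1.9208, ∠ ≈ 58.63°
pole (1 + j410·0.5) = 1 + j205 → |·| ≈ 205, ∠ ≈ 89.72°
∠H = (58.63°) − (89.72°) = -31.09°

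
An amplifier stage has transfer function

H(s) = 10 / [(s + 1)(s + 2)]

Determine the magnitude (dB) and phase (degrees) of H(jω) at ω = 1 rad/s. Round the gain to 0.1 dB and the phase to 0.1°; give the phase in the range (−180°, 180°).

At s = jω = j1:
pole (s+1): 1 + j1 → |·| = √(1²+1²) = √2 ≈ 1.4142, ∠ = arctan(1/1) ≈ 45.00°
pole (s+2): 2 + j1 → |·| = √(2²+1²) = √5 ≈ 2.2361, ∠ = arctan(1/2) ≈ 26.57°
|H| = 10 / 3.1623 ≈ 3.1623
Gain = 20 log₁₀(3.1623) ≈ 10.00 dB
∠H = 0.00° − 71.57° = -71.57°

10.0 dB, -71.6°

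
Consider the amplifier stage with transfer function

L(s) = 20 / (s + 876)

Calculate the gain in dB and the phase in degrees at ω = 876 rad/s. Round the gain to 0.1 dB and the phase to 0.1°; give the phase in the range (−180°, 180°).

-35.8 dB, -45.0°

Substitute s = j876:
Numerator: 20 = 20 + j0
Denominator: (j876) + 876 = 876 + j876
|N| = √(20² + 0²) ≈ 20, ∠N ≈ 0.00°
|D| = √(876² + 876²) ≈ 1238.9, ∠D ≈ 45.00°
|L| = 20 / 1238.9 ≈ 0.016143
Gain = 20 log₁₀(0.016143) ≈ -35.84 dB
∠L = 0.00° − 45.00° = -45.00°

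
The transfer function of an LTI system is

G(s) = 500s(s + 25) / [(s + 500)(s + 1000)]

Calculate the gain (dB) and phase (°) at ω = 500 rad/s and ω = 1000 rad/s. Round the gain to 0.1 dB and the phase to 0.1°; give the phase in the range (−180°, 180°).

ω = 500: 44.0 dB, 105.6°; ω = 1000: 50.0 dB, 70.1°

At s = jω = j500:
zero (s+25): 25 + j500 → |·| = √(25²+500²) = √250625 ≈ 500.62, ∠ = arctan(500/25) ≈ 87.14°
zero at origin: s = j500 → |·| = 500, ∠ = 90.00°
pole (s+500): 500 + j500 → |·| = √(500²+500²) = √500000 ≈ 707.11, ∠ = arctan(500/500) ≈ 45.00°
pole (s+1000): 1000 + j500 → |·| = √(1000²+500²) = √1250000 ≈ 1118, ∠ = arctan(500/1000) ≈ 26.57°
|G| = 500 · 2.5031e+05 / 7.9055e+05 ≈ 158.31
Gain = 20 log₁₀(158.31) ≈ 43.99 dB
∠G = 177.14° − 71.57° = 105.57°

At s = jω = j1000:
zero (s+25): 25 + j1000 → |·| = √(25²+1000²) = √1000625 ≈ 1000.3, ∠ = arctan(1000/25) ≈ 88.57°
zero at origin: s = j1000 → |·| = 1000, ∠ = 90.00°
pole (s+500): 500 + j1000 → |·| = √(500²+1000²) = √1250000 ≈ 1118, ∠ = arctan(1000/500) ≈ 63.43°
pole (s+1000): 1000 + j1000 → |·| = √(1000²+1000²) = √2000000 ≈ 1414.2, ∠ = arctan(1000/1000) ≈ 45.00°
|G| = 500 · 1.0003e+06 / 1.5811e+06 ≈ 316.33
Gain = 20 log₁₀(316.33) ≈ 50.00 dB
∠G = 178.57° − 108.43° = 70.14°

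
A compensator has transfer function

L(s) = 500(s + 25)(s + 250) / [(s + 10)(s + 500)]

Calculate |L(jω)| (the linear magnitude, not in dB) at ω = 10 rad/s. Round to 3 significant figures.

At s = jω = j10:
zero (s+25): 25 + j10 → |·| = √(25²+10²) = √725 ≈ 26.926, ∠ = arctan(10/25) ≈ 21.80°
zero (s+250): 250 + j10 → |·| = √(250²+10²) = √62600 ≈ 250.2, ∠ = arctan(10/250) ≈ 2.29°
pole (s+10): 10 + j10 → |·| = √(10²+10²) = √200 ≈ 14.142, ∠ = arctan(10/10) ≈ 45.00°
pole (s+500): 500 + j10 → |·| = √(500²+10²) = √250100 ≈ 500.1, ∠ = arctan(10/500) ≈ 1.15°
|L| = 500 · 6736.9 / 7072.4 ≈ 476.28

476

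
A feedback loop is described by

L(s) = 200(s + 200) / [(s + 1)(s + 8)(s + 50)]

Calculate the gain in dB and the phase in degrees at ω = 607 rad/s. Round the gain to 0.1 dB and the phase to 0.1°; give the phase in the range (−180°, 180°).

At s = jω = j607:
zero (s+200): 200 + j607 → |·| = √(200²+607²) = √408449 ≈ 639.1, ∠ = arctan(607/200) ≈ 71.76°
pole (s+1): 1 + j607 → |·| = √(1²+607²) = √368450 ≈ 607, ∠ = arctan(607/1) ≈ 89.91°
pole (s+8): 8 + j607 → |·| = √(8²+607²) = √368513 ≈ 607.05, ∠ = arctan(607/8) ≈ 89.24°
pole (s+50): 50 + j607 → |·| = √(50²+607²) = √370949 ≈ 609.06, ∠ = arctan(607/50) ≈ 85.29°
|L| = 200 · 639.1 / 2.2443e+08 ≈ 0.00056953
Gain = 20 log₁₀(0.00056953) ≈ -64.89 dB
∠L = 71.76° − 264.44° = -192.68° ≡ 167.32° (principal value)

-64.9 dB, 167.3°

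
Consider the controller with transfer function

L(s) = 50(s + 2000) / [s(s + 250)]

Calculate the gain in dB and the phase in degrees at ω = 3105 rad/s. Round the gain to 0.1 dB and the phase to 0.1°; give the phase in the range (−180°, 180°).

-34.4 dB, -118.2°

At s = jω = j3105:
zero (s+2000): 2000 + j3105 → |·| = √(2000²+3105²) = √13641025 ≈ 3693.4, ∠ = arctan(3105/2000) ≈ 57.21°
pole (s+250): 250 + j3105 → |·| = √(250²+3105²) = √9703525 ≈ 3115, ∠ = arctan(3105/250) ≈ 85.40°
pole at origin: |s| = 3105, ∠ = 90.00° (in denominator)
|L| = 50 · 3693.4 / 9.6721e+06 ≈ 0.019093
Gain = 20 log₁₀(0.019093) ≈ -34.38 dB
∠L = 57.21° − 175.40° = -118.19°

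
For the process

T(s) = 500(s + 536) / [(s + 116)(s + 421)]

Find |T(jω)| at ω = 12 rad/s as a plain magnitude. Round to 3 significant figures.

At s = jω = j12:
zero (s+536): 536 + j12 → |·| = √(536²+12²) = √287440 ≈ 536.13, ∠ = arctan(12/536) ≈ 1.28°
pole (s+116): 116 + j12 → |·| = √(116²+12²) = √13600 ≈ 116.62, ∠ = arctan(12/116) ≈ 5.91°
pole (s+421): 421 + j12 → |·| = √(421²+12²) = √177385 ≈ 421.17, ∠ = arctan(12/421) ≈ 1.63°
|T| = 500 · 536.13 / 49117 ≈ 5.4577

5.46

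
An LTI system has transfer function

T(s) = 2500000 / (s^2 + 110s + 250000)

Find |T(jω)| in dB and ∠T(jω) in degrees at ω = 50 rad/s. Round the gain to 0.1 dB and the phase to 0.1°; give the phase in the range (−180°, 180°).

20.1 dB, -1.3°

At s = jω = j50:
quadratic: (j50)² + 110·j50 + 250000 = 247500 + j5500 → |·| ≈ 2.4756e+05, ∠ ≈ 1.27°
|T| = 2500000 / 2.4756e+05 ≈ 10.099
Gain = 20 log₁₀(10.099) ≈ 20.09 dB
∠T = 0.00° − 1.27° = -1.27°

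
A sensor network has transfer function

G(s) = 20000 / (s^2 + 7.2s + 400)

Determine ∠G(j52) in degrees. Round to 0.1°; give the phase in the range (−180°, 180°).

-170.8°

At s = jω = j52:
quadratic: (j52)² + 7.2·j52 + 400 = -2304 + j374.4 → |·| ≈ 2334.2, ∠ ≈ 170.77°
∠G = 0.00° − 170.77° = -170.77°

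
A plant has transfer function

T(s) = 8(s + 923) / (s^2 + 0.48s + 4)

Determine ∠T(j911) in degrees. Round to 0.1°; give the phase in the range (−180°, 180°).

At s = jω = j911:
zero (s+923): 923 + j911 → |·| = √(923²+911²) = √1681850 ≈ 1296.9, ∠ = arctan(911/923) ≈ 44.63°
quadratic: (j911)² + 0.48·j911 + 4 = -829917 + j437.28 → |·| ≈ 8.2992e+05, ∠ ≈ 179.97°
∠T = 44.63° − 179.97° = -135.34°

-135.3°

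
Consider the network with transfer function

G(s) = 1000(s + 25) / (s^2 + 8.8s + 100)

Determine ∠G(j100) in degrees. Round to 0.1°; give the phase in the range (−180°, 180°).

-99.0°

At s = jω = j100:
zero (s+25): 25 + j100 → |·| = √(25²+100²) = √10625 ≈ 103.08, ∠ = arctan(100/25) ≈ 75.96°
quadratic: (j100)² + 8.8·j100 + 100 = -9900 + j880 → |·| ≈ 9939, ∠ ≈ 174.92°
∠G = 75.96° − 174.92° = -98.96°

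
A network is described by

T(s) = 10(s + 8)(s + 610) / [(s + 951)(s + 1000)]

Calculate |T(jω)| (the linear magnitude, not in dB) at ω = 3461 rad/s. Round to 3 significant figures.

9.41

At s = jω = j3461:
zero (s+8): 8 + j3461 → |·| = √(8²+3461²) = √11978585 ≈ 3461, ∠ = arctan(3461/8) ≈ 89.87°
zero (s+610): 610 + j3461 → |·| = √(610²+3461²) = √12350621 ≈ 3514.3, ∠ = arctan(3461/610) ≈ 80.00°
pole (s+951): 951 + j3461 → |·| = √(951²+3461²) = √12882922 ≈ 3589.3, ∠ = arctan(3461/951) ≈ 74.64°
pole (s+1000): 1000 + j3461 → |·| = √(1000²+3461²) = √12978521 ≈ 3602.6, ∠ = arctan(3461/1000) ≈ 73.88°
|T| = 10 · 1.2163e+07 / 1.2931e+07 ≈ 9.4061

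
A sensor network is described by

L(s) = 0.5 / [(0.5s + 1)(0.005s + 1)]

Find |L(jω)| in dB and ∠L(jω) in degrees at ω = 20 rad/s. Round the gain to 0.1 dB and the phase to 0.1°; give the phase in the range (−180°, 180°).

-26.1 dB, -90.0°

At ω = 20 rad/s:
pole (1 + j20·0.5) = 1 + j10 → |·| ≈ 10.05, ∠ ≈ 84.29°
pole (1 + j20·0.005) = 1 + j0.1 → |·| ≈ 1.005, ∠ ≈ 5.71°
|L| = 0.5 · 1 / (10.05 · 1.005) ≈ 0.049504
Gain = 20 log₁₀(0.049504) ≈ -26.11 dB
∠L = (0°) − (84.29° + 5.71°) = -90.00°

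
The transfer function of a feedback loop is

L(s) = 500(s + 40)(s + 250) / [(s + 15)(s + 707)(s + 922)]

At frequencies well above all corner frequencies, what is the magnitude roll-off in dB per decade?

Each pole contributes −20 dB/decade at high frequency; each zero contributes +20 dB/decade.
Net: 2 zero(s) − 3 pole(s) → -20 dB/decade.

-20 dB/decade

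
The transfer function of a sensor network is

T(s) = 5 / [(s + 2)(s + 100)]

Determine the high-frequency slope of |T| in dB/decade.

-40 dB/decade

Each pole contributes −20 dB/decade at high frequency; each zero contributes +20 dB/decade.
Net: 0 zero(s) − 2 pole(s) → -40 dB/decade.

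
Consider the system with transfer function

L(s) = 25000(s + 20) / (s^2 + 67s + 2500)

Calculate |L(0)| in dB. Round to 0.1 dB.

L(0) = 25000·20 / 2500 = 200
20 log₁₀(200) ≈ 46.02 dB

46.0 dB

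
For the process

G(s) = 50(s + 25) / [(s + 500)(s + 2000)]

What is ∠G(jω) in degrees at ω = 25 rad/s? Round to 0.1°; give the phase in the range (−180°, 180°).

41.4°

At s = jω = j25:
zero (s+25): 25 + j25 → |·| = √(25²+25²) = √1250 ≈ 35.355, ∠ = arctan(25/25) ≈ 45.00°
pole (s+500): 500 + j25 → |·| = √(500²+25²) = √250625 ≈ 500.62, ∠ = arctan(25/500) ≈ 2.86°
pole (s+2000): 2000 + j25 → |·| = √(2000²+25²) = √4000625 ≈ 2000.2, ∠ = arctan(25/2000) ≈ 0.72°
∠G = 45.00° − 3.58° = 41.42°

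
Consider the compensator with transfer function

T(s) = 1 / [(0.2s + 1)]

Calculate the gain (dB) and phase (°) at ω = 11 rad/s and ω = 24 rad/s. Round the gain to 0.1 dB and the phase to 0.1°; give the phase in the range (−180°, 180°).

ω = 11: -7.7 dB, -65.6°; ω = 24: -13.8 dB, -78.2°

At ω = 11 rad/s:
pole (1 + j11·0.2) = 1 + j2.2 → |·| ≈ 2.4166, ∠ ≈ 65.56°
|T| = 1 · 1 / (2.4166) ≈ 0.4138
Gain = 20 log₁₀(0.4138) ≈ -7.66 dB
∠T = (0°) − (65.56°) = -65.56°

At ω = 24 rad/s:
pole (1 + j24·0.2) = 1 + j4.8 → |·| ≈ 4.9031, ∠ ≈ 78.23°
|T| = 1 · 1 / (4.9031) ≈ 0.20395
Gain = 20 log₁₀(0.20395) ≈ -13.81 dB
∠T = (0°) − (78.23°) = -78.23°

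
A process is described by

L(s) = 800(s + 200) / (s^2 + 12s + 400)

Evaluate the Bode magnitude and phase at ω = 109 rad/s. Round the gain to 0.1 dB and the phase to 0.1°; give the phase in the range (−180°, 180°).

24.0 dB, -144.9°

At s = jω = j109:
zero (s+200): 200 + j109 → |·| = √(200²+109²) = √51881 ≈ 227.77, ∠ = arctan(109/200) ≈ 28.59°
quadratic: (j109)² + 12·j109 + 400 = -11481 + j1308 → |·| ≈ 11555, ∠ ≈ 173.50°
|L| = 800 · 227.77 / 11555 ≈ 15.769
Gain = 20 log₁₀(15.769) ≈ 23.96 dB
∠L = 28.59° − 173.50° = -144.91°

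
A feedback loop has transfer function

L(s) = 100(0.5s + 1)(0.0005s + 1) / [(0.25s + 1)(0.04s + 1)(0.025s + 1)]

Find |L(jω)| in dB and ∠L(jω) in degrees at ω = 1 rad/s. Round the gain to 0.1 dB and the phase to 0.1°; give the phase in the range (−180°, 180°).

At ω = 1 rad/s:
zero (1 + j1·0.5) = 1 + j0.5 → |·| ≈ 1.118, ∠ ≈ 26.57°
zero (1 + j1·0.0005) = 1 + j0.0005 → |·| ≈ 1, ∠ ≈ 0.03°
pole (1 + j1·0.25) = 1 + j0.25 → |·| ≈ 1.0308, ∠ ≈ 14.04°
pole (1 + j1·0.04) = 1 + j0.04 → |·| ≈ 1.0008, ∠ ≈ 2.29°
pole (1 + j1·0.025) = 1 + j0.025 → |·| ≈ 1.0003, ∠ ≈ 1.43°
|L| = 100 · 1.118 · 1 / (1.0308 · 1.0008 · 1.0003) ≈ 108.34
Gain = 20 log₁₀(108.34) ≈ 40.70 dB
∠L = (26.57° + 0.03°) − (14.04° + 2.29° + 1.43°) = 8.84°

40.7 dB, 8.8°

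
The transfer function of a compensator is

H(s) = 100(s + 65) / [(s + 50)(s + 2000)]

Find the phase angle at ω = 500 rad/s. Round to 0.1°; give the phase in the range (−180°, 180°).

-15.7°

At s = jω = j500:
zero (s+65): 65 + j500 → |·| = √(65²+500²) = √254225 ≈ 504.21, ∠ = arctan(500/65) ≈ 82.59°
pole (s+50): 50 + j500 → |·| = √(50²+500²) = √252500 ≈ 502.49, ∠ = arctan(500/50) ≈ 84.29°
pole (s+2000): 2000 + j500 → |·| = √(2000²+500²) = √4250000 ≈ 2061.6, ∠ = arctan(500/2000) ≈ 14.04°
∠H = 82.59° − 98.33° = -15.74°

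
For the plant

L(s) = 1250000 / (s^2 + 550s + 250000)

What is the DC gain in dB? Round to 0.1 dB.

14.0 dB

L(0) = 1250000 / 250000 = 5
20 log₁₀(5) ≈ 13.98 dB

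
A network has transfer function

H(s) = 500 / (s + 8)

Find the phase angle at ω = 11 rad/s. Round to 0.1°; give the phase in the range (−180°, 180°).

-54.0°

Substitute s = j11:
Numerator: 500 = 500 + j0
Denominator: (j11) + 8 = 8 + j11
|N| = √(500² + 0²) ≈ 500, ∠N ≈ 0.00°
|D| = √(8² + 11²) ≈ 13.601, ∠D ≈ 53.97°
∠H = 0.00° − 53.97° = -53.97°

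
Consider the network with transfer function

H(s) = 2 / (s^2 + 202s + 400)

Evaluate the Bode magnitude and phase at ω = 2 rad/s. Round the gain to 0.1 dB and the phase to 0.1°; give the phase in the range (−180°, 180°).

-49.0 dB, -45.6°

Substitute s = j2:
Numerator: 2 = 2 + j0
Denominator: (j2)^2 + 202(j2) + 400 = 396 + j404
|N| = √(2² + 0²) ≈ 2, ∠N ≈ 0.00°
|D| = √(396² + 404²) ≈ 565.71, ∠D ≈ 45.57°
|H| = 2 / 565.71 ≈ 0.0035354
Gain = 20 log₁₀(0.0035354) ≈ -49.03 dB
∠H = 0.00° − 45.57° = -45.57°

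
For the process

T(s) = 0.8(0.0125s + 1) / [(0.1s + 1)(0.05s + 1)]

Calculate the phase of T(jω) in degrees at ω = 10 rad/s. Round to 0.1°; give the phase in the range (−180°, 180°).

At ω = 10 rad/s:
zero (1 + j10·0.0125) = 1 + j0.125 → |·| ≈ 1.0078, ∠ ≈ 7.13°
pole (1 + j10·0.1) = 1 + j1 → |·| ≈ 1.4142, ∠ ≈ 45.00°
pole (1 + j10·0.05) = 1 + j0.5 → |·| ≈ 1.118, ∠ ≈ 26.57°
∠T = (7.13°) − (45.00° + 26.57°) = -64.44°

-64.4°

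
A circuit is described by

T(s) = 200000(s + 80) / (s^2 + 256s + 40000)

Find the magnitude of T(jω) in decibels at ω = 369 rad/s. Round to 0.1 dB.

At s = jω = j369:
zero (s+80): 80 + j369 → |·| = √(80²+369²) = √142561 ≈ 377.57, ∠ = arctan(369/80) ≈ 77.77°
quadratic: (j369)² + 256·j369 + 40000 = -96161 + j94464 → |·| ≈ 1.348e+05, ∠ ≈ 135.51°
|T| = 200000 · 377.57 / 1.348e+05 ≈ 560.19
Gain = 20 log₁₀(560.19) ≈ 54.97 dB

55.0 dB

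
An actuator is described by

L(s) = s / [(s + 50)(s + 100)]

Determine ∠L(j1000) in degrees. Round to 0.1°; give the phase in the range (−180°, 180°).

-81.4°

At s = jω = j1000:
zero at origin: s = j1000 → |·| = 1000, ∠ = 90.00°
pole (s+50): 50 + j1000 → |·| = √(50²+1000²) = √1002500 ≈ 1001.2, ∠ = arctan(1000/50) ≈ 87.14°
pole (s+100): 100 + j1000 → |·| = √(100²+1000²) = √1010000 ≈ 1005, ∠ = arctan(1000/100) ≈ 84.29°
∠L = 90.00° − 171.43° = -81.43°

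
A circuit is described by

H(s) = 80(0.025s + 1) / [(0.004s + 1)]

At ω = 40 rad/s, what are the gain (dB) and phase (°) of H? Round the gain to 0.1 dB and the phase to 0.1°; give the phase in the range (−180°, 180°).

41.0 dB, 35.9°

At ω = 40 rad/s:
zero (1 + j40·0.025) = 1 + j1 → |·| ≈ 1.4142, ∠ ≈ 45.00°
pole (1 + j40·0.004) = 1 + j0.16 → |·| ≈ 1.0127, ∠ ≈ 9.09°
|H| = 80 · 1.4142 / (1.0127) ≈ 111.72
Gain = 20 log₁₀(111.72) ≈ 40.96 dB
∠H = (45.00°) − (9.09°) = 35.91°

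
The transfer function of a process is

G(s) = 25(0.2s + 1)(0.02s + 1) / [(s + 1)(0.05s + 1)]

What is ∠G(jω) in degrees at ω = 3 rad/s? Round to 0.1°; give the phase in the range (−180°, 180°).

At ω = 3 rad/s:
zero (1 + j3·0.2) = 1 + j0.6 → |·| ≈ 1.1662, ∠ ≈ 30.96°
zero (1 + j3·0.02) = 1 + j0.06 → |·| ≈ 1.0018, ∠ ≈ 3.43°
pole (1 + j3·1) = 1 + j3 → |·| ≈ 3.1623, ∠ ≈ 71.57°
pole (1 + j3·0.05) = 1 + j0.15 → |·| ≈ 1.0112, ∠ ≈ 8.53°
∠G = (30.96° + 3.43°) − (71.57° + 8.53°) = -45.71°

-45.7°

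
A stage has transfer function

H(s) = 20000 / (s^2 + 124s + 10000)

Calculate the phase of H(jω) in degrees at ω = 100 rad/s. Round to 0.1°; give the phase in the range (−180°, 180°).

At s = jω = j100:
quadratic: (j100)² + 124·j100 + 10000 = 0 + j12400 → |·| ≈ 12400, ∠ ≈ 90.00°
∠H = 0.00° − 90.00° = -90.00°

-90.0°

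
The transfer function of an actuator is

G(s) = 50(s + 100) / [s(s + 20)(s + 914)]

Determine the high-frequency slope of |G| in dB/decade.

-40 dB/decade

Each pole contributes −20 dB/decade at high frequency; each zero contributes +20 dB/decade.
Net: 1 zero(s) − 3 pole(s) → -40 dB/decade.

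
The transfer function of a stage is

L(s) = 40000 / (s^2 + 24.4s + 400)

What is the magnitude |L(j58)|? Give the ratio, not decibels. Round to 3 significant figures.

12.2

At s = jω = j58:
quadratic: (j58)² + 24.4·j58 + 400 = -2964 + j1415.2 → |·| ≈ 3284.5, ∠ ≈ 154.48°
|L| = 40000 / 3284.5 ≈ 12.178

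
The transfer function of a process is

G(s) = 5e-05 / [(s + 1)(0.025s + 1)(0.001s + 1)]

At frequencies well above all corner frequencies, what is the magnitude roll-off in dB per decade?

-60 dB/decade

Each pole contributes −20 dB/decade at high frequency; each zero contributes +20 dB/decade.
Net: 0 zero(s) − 3 pole(s) → -60 dB/decade.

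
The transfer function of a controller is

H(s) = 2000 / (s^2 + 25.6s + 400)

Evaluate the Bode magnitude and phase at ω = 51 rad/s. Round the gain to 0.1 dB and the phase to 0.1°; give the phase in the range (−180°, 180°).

At s = jω = j51:
quadratic: (j51)² + 25.6·j51 + 400 = -2201 + j1305.6 → |·| ≈ 2559.1, ∠ ≈ 149.32°
|H| = 2000 / 2559.1 ≈ 0.78152
Gain = 20 log₁₀(0.78152) ≈ -2.14 dB
∠H = 0.00° − 149.32° = -149.32°

-2.1 dB, -149.3°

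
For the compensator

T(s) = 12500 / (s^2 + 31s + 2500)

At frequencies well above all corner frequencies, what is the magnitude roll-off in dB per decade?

Each pole contributes −20 dB/decade at high frequency; each zero contributes +20 dB/decade.
Net: 0 zero(s) − 2 pole(s) → -40 dB/decade.

-40 dB/decade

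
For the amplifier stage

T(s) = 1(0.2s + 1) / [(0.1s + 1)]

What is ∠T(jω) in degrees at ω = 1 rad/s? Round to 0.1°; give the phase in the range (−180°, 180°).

At ω = 1 rad/s:
zero (1 + j1·0.2) = 1 + j0.2 → |·| ≈ 1.0198, ∠ ≈ 11.31°
pole (1 + j1·0.1) = 1 + j0.1 → |·| ≈ 1.005, ∠ ≈ 5.71°
∠T = (11.31°) − (5.71°) = 5.60°

5.6°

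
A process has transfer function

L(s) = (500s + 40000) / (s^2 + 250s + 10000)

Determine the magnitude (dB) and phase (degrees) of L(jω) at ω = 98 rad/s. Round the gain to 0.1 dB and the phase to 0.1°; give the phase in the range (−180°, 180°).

Substitute s = j98:
Numerator: 500(j98) + 40000 = 40000 + j49000
Denominator: (j98)^2 + 250(j98) + 10000 = 396 + j24500
|N| = √(40000² + 49000²) ≈ 63253, ∠N ≈ 50.77°
|D| = √(396² + 24500²) ≈ 24503, ∠D ≈ 89.07°
|L| = 63253 / 24503 ≈ 2.5814
Gain = 20 log₁₀(2.5814) ≈ 8.24 dB
∠L = 50.77° − 89.07° = -38.30°

8.2 dB, -38.3°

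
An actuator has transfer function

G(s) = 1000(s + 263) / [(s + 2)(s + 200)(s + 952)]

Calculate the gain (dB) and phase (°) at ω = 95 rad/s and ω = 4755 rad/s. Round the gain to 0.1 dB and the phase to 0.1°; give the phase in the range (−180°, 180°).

ω = 95: -37.1 dB, -100.0°; ω = 4755: -87.3 dB, -169.4°

At s = jω = j95:
zero (s+263): 263 + j95 → |·| = √(263²+95²) = √78194 ≈ 279.63, ∠ = arctan(95/263) ≈ 19.86°
pole (s+2): 2 + j95 → |·| = √(2²+95²) = √9029 ≈ 95.021, ∠ = arctan(95/2) ≈ 88.79°
pole (s+200): 200 + j95 → |·| = √(200²+95²) = √49025 ≈ 221.42, ∠ = arctan(95/200) ≈ 25.41°
pole (s+952): 952 + j95 → |·| = √(952²+95²) = √915329 ≈ 956.73, ∠ = arctan(95/952) ≈ 5.70°
|G| = 1000 · 279.63 / 2.0129e+07 ≈ 0.013892
Gain = 20 log₁₀(0.013892) ≈ -37.14 dB
∠G = 19.86° − 119.90° = -100.04°

At s = jω = j4755:
zero (s+263): 263 + j4755 → |·| = √(263²+4755²) = √22679194 ≈ 4762.3, ∠ = arctan(4755/263) ≈ 86.83°
pole (s+2): 2 + j4755 → |·| = √(2²+4755²) = √22610029 ≈ 4755, ∠ = arctan(4755/2) ≈ 89.98°
pole (s+200): 200 + j4755 → |·| = √(200²+4755²) = √22650025 ≈ 4759.2, ∠ = arctan(4755/200) ≈ 87.59°
pole (s+952): 952 + j4755 → |·| = √(952²+4755²) = √23516329 ≈ 4849.4, ∠ = arctan(4755/952) ≈ 78.68°
|G| = 1000 · 4762.3 / 1.0974e+11 ≈ 4.3396e-05
Gain = 20 log₁₀(4.3396e-05) ≈ -87.25 dB
∠G = 86.83° − 256.25° = -169.42°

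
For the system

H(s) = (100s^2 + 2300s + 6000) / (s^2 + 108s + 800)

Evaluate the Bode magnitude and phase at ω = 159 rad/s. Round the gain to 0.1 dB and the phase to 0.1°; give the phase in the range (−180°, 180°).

38.6 dB, 26.8°

Substitute s = j159:
Numerator: 100(j159)^2 + 2300(j159) + 6000 = -2522100 + j365700
Denominator: (j159)^2 + 108(j159) + 800 = -24481 + j17172
|N| = √(2522100² + 365700²) ≈ 2.5485e+06, ∠N ≈ 171.75°
|D| = √(24481² + 17172²) ≈ 29903, ∠D ≈ 144.95°
|H| = 2.5485e+06 / 29903 ≈ 85.226
Gain = 20 log₁₀(85.226) ≈ 38.61 dB
∠H = 171.75° − 144.95° = 26.80°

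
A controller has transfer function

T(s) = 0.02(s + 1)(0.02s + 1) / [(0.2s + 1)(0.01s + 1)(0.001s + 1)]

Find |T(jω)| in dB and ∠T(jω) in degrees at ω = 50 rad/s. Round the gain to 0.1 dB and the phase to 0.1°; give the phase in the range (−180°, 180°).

-18.0 dB, 20.1°

At ω = 50 rad/s:
zero (1 + j50·1) = 1 + j50 → |·| ≈ 50.01, ∠ ≈ 88.85°
zero (1 + j50·0.02) = 1 + j1 → |·| ≈ 1.4142, ∠ ≈ 45.00°
pole (1 + j50·0.2) = 1 + j10 → |·| ≈ 10.05, ∠ ≈ 84.29°
pole (1 + j50·0.01) = 1 + j0.5 → |·| ≈ 1.118, ∠ ≈ 26.57°
pole (1 + j50·0.001) = 1 + j0.05 → |·| ≈ 1.0012, ∠ ≈ 2.86°
|T| = 0.02 · 50.01 · 1.4142 / (10.05 · 1.118 · 1.0012) ≈ 0.12574
Gain = 20 log₁₀(0.12574) ≈ -18.01 dB
∠T = (88.85° + 45.00°) − (84.29° + 26.57° + 2.86°) = 20.13°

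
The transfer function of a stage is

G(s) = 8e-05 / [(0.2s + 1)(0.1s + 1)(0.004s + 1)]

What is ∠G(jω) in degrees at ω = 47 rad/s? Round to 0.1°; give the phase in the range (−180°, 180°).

-172.6°

At ω = 47 rad/s:
pole (1 + j47·0.2) = 1 + j9.4 → |·| ≈ 9.453, ∠ ≈ 83.93°
pole (1 + j47·0.1) = 1 + j4.7 → |·| ≈ 4.8052, ∠ ≈ 77.99°
pole (1 + j47·0.004) = 1 + j0.188 → |·| ≈ 1.0175, ∠ ≈ 10.65°
∠G = (0°) − (83.93° + 77.99° + 10.65°) = -172.57°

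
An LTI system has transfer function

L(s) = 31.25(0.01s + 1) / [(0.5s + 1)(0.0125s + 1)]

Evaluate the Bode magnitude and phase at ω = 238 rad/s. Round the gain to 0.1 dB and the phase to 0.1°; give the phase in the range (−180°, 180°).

At ω = 238 rad/s:
zero (1 + j238·0.01) = 1 + j2.38 → |·| ≈ 2.5815, ∠ ≈ 67.21°
pole (1 + j238·0.5) = 1 + j119 → |·| ≈ 119, ∠ ≈ 89.52°
pole (1 + j238·0.0125) = 1 + j2.975 → |·| ≈ 3.1386, ∠ ≈ 71.42°
|L| = 31.25 · 2.5815 / (119 · 3.1386) ≈ 0.21599
Gain = 20 log₁₀(0.21599) ≈ -13.31 dB
∠L = (67.21°) − (89.52° + 71.42°) = -93.73°

-13.3 dB, -93.7°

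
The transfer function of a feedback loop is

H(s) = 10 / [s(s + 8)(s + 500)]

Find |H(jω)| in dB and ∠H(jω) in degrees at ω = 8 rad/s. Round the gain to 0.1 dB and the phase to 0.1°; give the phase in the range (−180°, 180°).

-73.1 dB, -135.9°

At s = jω = j8:
pole (s+8): 8 + j8 → |·| = √(8²+8²) = √128 ≈ 11.314, ∠ = arctan(8/8) ≈ 45.00°
pole (s+500): 500 + j8 → |·| = √(500²+8²) = √250064 ≈ 500.06, ∠ = arctan(8/500) ≈ 0.92°
pole at origin: |s| = 8, ∠ = 90.00° (in denominator)
|H| = 10 / 45261 ≈ 0.00022094
Gain = 20 log₁₀(0.00022094) ≈ -73.11 dB
∠H = 0.00° − 135.92° = -135.92°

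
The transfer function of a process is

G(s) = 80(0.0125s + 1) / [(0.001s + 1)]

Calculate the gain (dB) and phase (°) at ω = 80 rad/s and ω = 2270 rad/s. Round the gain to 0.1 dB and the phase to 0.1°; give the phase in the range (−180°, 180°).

ω = 80: 41.0 dB, 40.4°; ω = 2270: 59.2 dB, 21.8°

At ω = 80 rad/s:
zero (1 + j80·0.0125) = 1 + j1 → |·| ≈ 1.4142, ∠ ≈ 45.00°
pole (1 + j80·0.001) = 1 + j0.08 → |·| ≈ 1.0032, ∠ ≈ 4.57°
|G| = 80 · 1.4142 / (1.0032) ≈ 112.78
Gain = 20 log₁₀(112.78) ≈ 41.04 dB
∠G = (45.00°) − (4.57°) = 40.43°

At ω = 2270 rad/s:
zero (1 + j2270·0.0125) = 1 + j28.375 → |·| ≈ 28.393, ∠ ≈ 87.98°
pole (1 + j2270·0.001) = 1 + j2.27 → |·| ≈ 2.4805, ∠ ≈ 66.23°
|G| = 80 · 28.393 / (2.4805) ≈ 915.72
Gain = 20 log₁₀(915.72) ≈ 59.24 dB
∠G = (87.98°) − (66.23°) = 21.75°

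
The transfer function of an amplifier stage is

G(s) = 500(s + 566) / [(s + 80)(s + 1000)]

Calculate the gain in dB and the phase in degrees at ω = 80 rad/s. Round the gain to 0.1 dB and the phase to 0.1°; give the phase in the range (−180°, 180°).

At s = jω = j80:
zero (s+566): 566 + j80 → |·| = √(566²+80²) = √326756 ≈ 571.63, ∠ = arctan(80/566) ≈ 8.05°
pole (s+80): 80 + j80 → |·| = √(80²+80²) = √12800 ≈ 113.14, ∠ = arctan(80/80) ≈ 45.00°
pole (s+1000): 1000 + j80 → |·| = √(1000²+80²) = √1006400 ≈ 1003.2, ∠ = arctan(80/1000) ≈ 4.57°
|G| = 500 · 571.63 / 1.135e+05 ≈ 2.5182
Gain = 20 log₁₀(2.5182) ≈ 8.02 dB
∠G = 8.05° − 49.57° = -41.52°

8.0 dB, -41.5°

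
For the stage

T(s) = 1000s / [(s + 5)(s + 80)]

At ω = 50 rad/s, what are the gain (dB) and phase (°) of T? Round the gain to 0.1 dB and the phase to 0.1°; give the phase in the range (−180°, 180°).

20.5 dB, -26.3°

At s = jω = j50:
zero at origin: s = j50 → |·| = 50, ∠ = 90.00°
pole (s+5): 5 + j50 → |·| = √(5²+50²) = √2525 ≈ 50.249, ∠ = arctan(50/5) ≈ 84.29°
pole (s+80): 80 + j50 → |·| = √(80²+50²) = √8900 ≈ 94.34, ∠ = arctan(50/80) ≈ 32.01°
|T| = 1000 · 50 / 4740.5 ≈ 10.547
Gain = 20 log₁₀(10.547) ≈ 20.46 dB
∠T = 90.00° − 116.30° = -26.30°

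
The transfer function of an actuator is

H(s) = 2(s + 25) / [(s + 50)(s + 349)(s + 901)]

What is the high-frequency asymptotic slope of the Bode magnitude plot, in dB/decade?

-40 dB/decade

Each pole contributes −20 dB/decade at high frequency; each zero contributes +20 dB/decade.
Net: 1 zero(s) − 3 pole(s) → -40 dB/decade.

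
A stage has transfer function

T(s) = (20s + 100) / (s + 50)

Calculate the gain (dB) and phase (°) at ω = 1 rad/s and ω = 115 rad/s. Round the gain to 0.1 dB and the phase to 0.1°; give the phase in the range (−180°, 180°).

Substitute s = j1:
Numerator: 20(j1) + 100 = 100 + j20
Denominator: (j1) + 50 = 50 + j1
|N| = √(100² + 20²) ≈ 101.98, ∠N ≈ 11.31°
|D| = √(50² + 1²) ≈ 50.01, ∠D ≈ 1.15°
|T| = 101.98 / 50.01 ≈ 2.0392
Gain = 20 log₁₀(2.0392) ≈ 6.19 dB
∠T = 11.31° − 1.15° = 10.16°

Substitute s = j115:
Numerator: 20(j115) + 100 = 100 + j2300
Denominator: (j115) + 50 = 50 + j115
|N| = √(100² + 2300²) ≈ 2302.2, ∠N ≈ 87.51°
|D| = √(50² + 115²) ≈ 125.4, ∠D ≈ 66.50°
|T| = 2302.2 / 125.4 ≈ 18.359
Gain = 20 log₁₀(18.359) ≈ 25.28 dB
∠T = 87.51° − 66.50° = 21.01°

ω = 1: 6.2 dB, 10.2°; ω = 115: 25.3 dB, 21.0°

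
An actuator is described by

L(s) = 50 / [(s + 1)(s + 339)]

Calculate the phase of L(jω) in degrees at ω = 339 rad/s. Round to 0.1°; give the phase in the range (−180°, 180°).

-134.8°

At s = jω = j339:
pole (s+1): 1 + j339 → |·| = √(1²+339²) = √114922 ≈ 339, ∠ = arctan(339/1) ≈ 89.83°
pole (s+339): 339 + j339 → |·| = √(339²+339²) = √229842 ≈ 479.42, ∠ = arctan(339/339) ≈ 45.00°
∠L = 0.00° − 134.83° = -134.83°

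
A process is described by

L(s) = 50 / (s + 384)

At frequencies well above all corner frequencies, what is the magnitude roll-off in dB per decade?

Each pole contributes −20 dB/decade at high frequency; each zero contributes +20 dB/decade.
Net: 0 zero(s) − 1 pole(s) → -20 dB/decade.

-20 dB/decade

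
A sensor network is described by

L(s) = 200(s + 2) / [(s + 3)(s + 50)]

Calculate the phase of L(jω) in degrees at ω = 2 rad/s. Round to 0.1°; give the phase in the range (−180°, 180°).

At s = jω = j2:
zero (s+2): 2 + j2 → |·| = √(2²+2²) = √8 ≈ 2.8284, ∠ = arctan(2/2) ≈ 45.00°
pole (s+3): 3 + j2 → |·| = √(3²+2²) = √13 ≈ 3.6056, ∠ = arctan(2/3) ≈ 33.69°
pole (s+50): 50 + j2 → |·| = √(50²+2²) = √2504 ≈ 50.04, ∠ = arctan(2/50) ≈ 2.29°
∠L = 45.00° − 35.98° = 9.02°

9.0°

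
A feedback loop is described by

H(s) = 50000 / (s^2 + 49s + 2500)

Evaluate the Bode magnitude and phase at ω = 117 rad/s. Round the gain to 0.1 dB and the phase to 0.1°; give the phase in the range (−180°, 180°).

At s = jω = j117:
quadratic: (j117)² + 49·j117 + 2500 = -11189 + j5733 → |·| ≈ 12572, ∠ ≈ 152.87°
|H| = 50000 / 12572 ≈ 3.9771
Gain = 20 log₁₀(3.9771) ≈ 11.99 dB
∠H = 0.00° − 152.87° = -152.87°

12.0 dB, -152.9°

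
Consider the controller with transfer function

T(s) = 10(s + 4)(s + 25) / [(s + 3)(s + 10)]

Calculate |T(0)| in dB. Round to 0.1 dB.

30.5 dB

T(0) = 10·4·25 / (3·10) ≈ 33.333
20 log₁₀(33.333) ≈ 30.46 dB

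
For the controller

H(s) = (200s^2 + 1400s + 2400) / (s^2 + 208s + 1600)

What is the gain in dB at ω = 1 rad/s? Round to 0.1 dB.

4.2 dB

Substitute s = j1:
Numerator: 200(j1)^2 + 1400(j1) + 2400 = 2200 + j1400
Denominator: (j1)^2 + 208(j1) + 1600 = 1599 + j208
|N| = √(2200² + 1400²) ≈ 2607.7, ∠N ≈ 32.47°
|D| = √(1599² + 208²) ≈ 1612.5, ∠D ≈ 7.41°
|H| = 2607.7 / 1612.5 ≈ 1.6172
Gain = 20 log₁₀(1.6172) ≈ 4.18 dB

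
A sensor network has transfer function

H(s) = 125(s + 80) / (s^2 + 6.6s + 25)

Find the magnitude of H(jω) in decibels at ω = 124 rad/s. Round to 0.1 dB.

1.6 dB

At s = jω = j124:
zero (s+80): 80 + j124 → |·| = √(80²+124²) = √21776 ≈ 147.57, ∠ = arctan(124/80) ≈ 57.17°
quadratic: (j124)² + 6.6·j124 + 25 = -15351 + j818.4 → |·| ≈ 15373, ∠ ≈ 176.95°
|H| = 125 · 147.57 / 15373 ≈ 1.1999
Gain = 20 log₁₀(1.1999) ≈ 1.58 dB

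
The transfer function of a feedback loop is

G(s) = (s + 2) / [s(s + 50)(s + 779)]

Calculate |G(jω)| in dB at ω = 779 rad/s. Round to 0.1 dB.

At s = jω = j779:
zero (s+2): 2 + j779 → |·| = √(2²+779²) = √606845 ≈ 779, ∠ = arctan(779/2) ≈ 89.85°
pole (s+50): 50 + j779 → |·| = √(50²+779²) = √609341 ≈ 780.6, ∠ = arctan(779/50) ≈ 86.33°
pole (s+779): 779 + j779 → |·| = √(779²+779²) = √1213682 ≈ 1101.7, ∠ = arctan(779/779) ≈ 45.00°
pole at origin: |s| = 779, ∠ = 90.00° (in denominator)
|G| = 1 · 779 / 6.6993e+08 ≈ 1.1628e-06
Gain = 20 log₁₀(1.1628e-06) ≈ -118.69 dB

-118.7 dB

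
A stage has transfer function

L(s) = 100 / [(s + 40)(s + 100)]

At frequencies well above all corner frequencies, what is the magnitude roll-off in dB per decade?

-40 dB/decade

Each pole contributes −20 dB/decade at high frequency; each zero contributes +20 dB/decade.
Net: 0 zero(s) − 2 pole(s) → -40 dB/decade.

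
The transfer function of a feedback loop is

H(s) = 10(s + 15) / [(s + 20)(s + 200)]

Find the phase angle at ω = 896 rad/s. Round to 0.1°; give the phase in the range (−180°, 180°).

At s = jω = j896:
zero (s+15): 15 + j896 → |·| = √(15²+896²) = √803041 ≈ 896.13, ∠ = arctan(896/15) ≈ 89.04°
pole (s+20): 20 + j896 → |·| = √(20²+896²) = √803216 ≈ 896.22, ∠ = arctan(896/20) ≈ 88.72°
pole (s+200): 200 + j896 → |·| = √(200²+896²) = √842816 ≈ 918.05, ∠ = arctan(896/200) ≈ 77.42°
∠H = 89.04° − 166.14° = -77.10°

-77.1°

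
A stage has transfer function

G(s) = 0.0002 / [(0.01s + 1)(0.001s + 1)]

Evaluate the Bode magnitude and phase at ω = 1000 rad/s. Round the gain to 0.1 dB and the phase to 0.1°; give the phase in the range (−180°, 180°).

At ω = 1000 rad/s:
pole (1 + j1000·0.01) = 1 + j10 → |·| ≈ 10.05, ∠ ≈ 84.29°
pole (1 + j1000·0.001) = 1 + j1 → |·| ≈ 1.4142, ∠ ≈ 45.00°
|G| = 0.0002 · 1 / (10.05 · 1.4142) ≈ 1.4072e-05
Gain = 20 log₁₀(1.4072e-05) ≈ -97.03 dB
∠G = (0°) − (84.29° + 45.00°) = -129.29°

-97.0 dB, -129.3°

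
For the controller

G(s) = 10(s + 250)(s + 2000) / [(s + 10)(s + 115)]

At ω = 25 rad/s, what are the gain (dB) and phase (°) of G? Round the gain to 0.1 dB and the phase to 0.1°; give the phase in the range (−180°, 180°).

64.0 dB, -74.0°

At s = jω = j25:
zero (s+250): 250 + j25 → |·| = √(250²+25²) = √63125 ≈ 251.25, ∠ = arctan(25/250) ≈ 5.71°
zero (s+2000): 2000 + j25 → |·| = √(2000²+25²) = √4000625 ≈ 2000.2, ∠ = arctan(25/2000) ≈ 0.72°
pole (s+10): 10 + j25 → |·| = √(10²+25²) = √725 ≈ 26.926, ∠ = arctan(25/10) ≈ 68.20°
pole (s+115): 115 + j25 → |·| = √(115²+25²) = √13850 ≈ 117.69, ∠ = arctan(25/115) ≈ 12.26°
|G| = 10 · 5.0255e+05 / 3168.9 ≈ 1585.9
Gain = 20 log₁₀(1585.9) ≈ 64.01 dB
∠G = 6.43° − 80.46° = -74.03°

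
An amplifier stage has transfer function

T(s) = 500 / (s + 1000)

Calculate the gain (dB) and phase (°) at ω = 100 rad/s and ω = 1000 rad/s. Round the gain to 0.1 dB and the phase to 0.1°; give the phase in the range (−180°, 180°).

ω = 100: -6.1 dB, -5.7°; ω = 1000: -9.0 dB, -45.0°

At s = jω = j100:
pole (s+1000): 1000 + j100 → |·| = √(1000²+100²) = √1010000 ≈ 1005, ∠ = arctan(100/1000) ≈ 5.71°
|T| = 500 / 1005 ≈ 0.49751
Gain = 20 log₁₀(0.49751) ≈ -6.06 dB
∠T = 0.00° − 5.71° = -5.71°

At s = jω = j1000:
pole (s+1000): 1000 + j1000 → |·| = √(1000²+1000²) = √2000000 ≈ 1414.2, ∠ = arctan(1000/1000) ≈ 45.00°
|T| = 500 / 1414.2 ≈ 0.35356
Gain = 20 log₁₀(0.35356) ≈ -9.03 dB
∠T = 0.00° − 45.00° = -45.00°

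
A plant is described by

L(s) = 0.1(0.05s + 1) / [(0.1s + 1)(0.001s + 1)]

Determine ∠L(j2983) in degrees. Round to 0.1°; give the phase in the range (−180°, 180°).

-71.7°

At ω = 2983 rad/s:
zero (1 + j2983·0.05) = 1 + j149.15 → |·| ≈ 149.15, ∠ ≈ 89.62°
pole (1 + j2983·0.1) = 1 + j298.3 → |·| ≈ 298.3, ∠ ≈ 89.81°
pole (1 + j2983·0.001) = 1 + j2.983 → |·| ≈ 3.1462, ∠ ≈ 71.47°
∠L = (89.62°) − (89.81° + 71.47°) = -71.66°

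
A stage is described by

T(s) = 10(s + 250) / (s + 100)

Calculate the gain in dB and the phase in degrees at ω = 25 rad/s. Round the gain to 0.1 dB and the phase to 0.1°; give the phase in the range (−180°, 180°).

27.7 dB, -8.3°

At s = jω = j25:
zero (s+250): 250 + j25 → |·| = √(250²+25²) = √63125 ≈ 251.25, ∠ = arctan(25/250) ≈ 5.71°
pole (s+100): 100 + j25 → |·| = √(100²+25²) = √10625 ≈ 103.08, ∠ = arctan(25/100) ≈ 14.04°
|T| = 10 · 251.25 / 103.08 ≈ 24.374
Gain = 20 log₁₀(24.374) ≈ 27.74 dB
∠T = 5.71° − 14.04° = -8.33°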